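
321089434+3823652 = 324913086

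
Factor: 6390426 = 2^1* 3^1 *7^1*71^1*2143^1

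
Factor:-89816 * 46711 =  - 2^3 * 7^1*103^1*109^1*6673^1 = -4195395176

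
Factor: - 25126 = -2^1*17^1*739^1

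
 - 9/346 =-9/346 =-0.03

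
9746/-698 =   -  4873/349 =- 13.96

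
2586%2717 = 2586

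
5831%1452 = 23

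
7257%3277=703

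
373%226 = 147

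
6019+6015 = 12034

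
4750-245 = 4505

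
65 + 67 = 132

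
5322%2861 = 2461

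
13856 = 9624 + 4232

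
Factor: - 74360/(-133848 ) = 3^ ( -2 ) * 5^1 = 5/9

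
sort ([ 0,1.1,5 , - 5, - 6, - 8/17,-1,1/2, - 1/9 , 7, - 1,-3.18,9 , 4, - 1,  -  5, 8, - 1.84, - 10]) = [ - 10, - 6, - 5, - 5,-3.18, - 1.84, - 1, - 1, - 1,-8/17,- 1/9,0 , 1/2, 1.1, 4,5,7 , 8,9] 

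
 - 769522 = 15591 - 785113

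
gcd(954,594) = 18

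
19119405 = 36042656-16923251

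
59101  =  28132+30969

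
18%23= 18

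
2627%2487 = 140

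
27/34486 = 27/34486 = 0.00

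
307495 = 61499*5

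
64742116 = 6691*9676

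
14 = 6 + 8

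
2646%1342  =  1304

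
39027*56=2185512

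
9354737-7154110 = 2200627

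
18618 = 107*174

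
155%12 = 11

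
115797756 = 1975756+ 113822000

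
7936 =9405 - 1469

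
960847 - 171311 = 789536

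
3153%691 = 389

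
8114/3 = 2704 + 2/3 = 2704.67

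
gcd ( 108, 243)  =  27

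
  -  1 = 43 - 44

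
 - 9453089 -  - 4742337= - 4710752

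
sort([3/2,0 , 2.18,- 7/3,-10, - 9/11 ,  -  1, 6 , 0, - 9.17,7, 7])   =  [ - 10, - 9.17,-7/3, - 1, - 9/11,0 , 0,3/2,2.18,6,7 , 7] 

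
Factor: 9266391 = 3^2*37^1*27827^1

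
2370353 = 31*76463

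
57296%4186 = 2878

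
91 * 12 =1092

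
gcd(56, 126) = 14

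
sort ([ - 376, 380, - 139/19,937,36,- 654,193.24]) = [ - 654, - 376, - 139/19, 36, 193.24, 380, 937 ] 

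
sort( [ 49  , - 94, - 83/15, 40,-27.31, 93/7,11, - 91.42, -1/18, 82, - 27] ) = [ - 94, - 91.42 ,-27.31, - 27, - 83/15,-1/18, 11,  93/7,40, 49, 82]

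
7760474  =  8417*922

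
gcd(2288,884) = 52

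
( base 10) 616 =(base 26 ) ni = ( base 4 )21220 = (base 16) 268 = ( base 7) 1540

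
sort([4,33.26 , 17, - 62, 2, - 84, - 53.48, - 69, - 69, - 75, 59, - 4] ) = [ - 84,- 75,- 69, - 69,-62, - 53.48,  -  4 , 2,4, 17,33.26, 59]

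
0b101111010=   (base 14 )1d0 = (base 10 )378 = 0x17a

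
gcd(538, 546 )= 2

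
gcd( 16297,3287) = 1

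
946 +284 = 1230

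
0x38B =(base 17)326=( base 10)907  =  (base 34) QN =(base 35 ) PW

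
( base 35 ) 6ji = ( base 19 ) 134f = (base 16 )1F61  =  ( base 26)bmp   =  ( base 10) 8033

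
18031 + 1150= 19181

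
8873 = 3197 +5676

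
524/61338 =262/30669 = 0.01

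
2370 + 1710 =4080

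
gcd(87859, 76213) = 1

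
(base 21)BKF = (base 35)4b1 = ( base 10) 5286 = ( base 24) 946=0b1010010100110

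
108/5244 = 9/437 =0.02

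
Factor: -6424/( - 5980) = 1606/1495=   2^1 * 5^ ( - 1 )*11^1 * 13^(-1) * 23^( - 1)*73^1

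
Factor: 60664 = 2^3*7583^1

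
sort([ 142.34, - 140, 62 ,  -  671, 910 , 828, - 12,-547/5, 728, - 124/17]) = [ - 671, - 140,-547/5, - 12,  -  124/17, 62, 142.34, 728,  828, 910 ] 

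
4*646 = 2584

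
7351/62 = 7351/62 = 118.56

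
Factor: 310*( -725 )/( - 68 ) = 112375/34 = 2^( - 1 )*5^3*17^(- 1) * 29^1 * 31^1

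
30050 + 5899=35949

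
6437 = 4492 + 1945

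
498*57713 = 28741074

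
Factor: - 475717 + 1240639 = 2^1*3^1*127487^1= 764922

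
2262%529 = 146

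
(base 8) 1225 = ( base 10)661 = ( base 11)551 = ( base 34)JF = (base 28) NH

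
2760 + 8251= 11011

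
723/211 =723/211 = 3.43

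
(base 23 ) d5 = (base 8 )460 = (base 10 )304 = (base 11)257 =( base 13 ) 1A5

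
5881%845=811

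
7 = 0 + 7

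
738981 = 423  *1747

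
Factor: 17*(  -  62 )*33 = -34782 = - 2^1*3^1*11^1*17^1*31^1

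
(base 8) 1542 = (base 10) 866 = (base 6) 4002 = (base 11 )718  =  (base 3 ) 1012002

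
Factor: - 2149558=-2^1*73^1*14723^1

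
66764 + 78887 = 145651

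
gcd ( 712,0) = 712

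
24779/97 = 24779/97 =255.45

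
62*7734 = 479508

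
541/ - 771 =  - 1+230/771 = - 0.70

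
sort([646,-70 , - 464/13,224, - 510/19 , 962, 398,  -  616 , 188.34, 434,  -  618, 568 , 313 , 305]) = [  -  618, - 616,-70,- 464/13, - 510/19,188.34, 224,305,313, 398,434, 568,646, 962]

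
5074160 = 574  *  8840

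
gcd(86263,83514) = 1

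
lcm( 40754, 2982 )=122262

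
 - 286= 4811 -5097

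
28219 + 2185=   30404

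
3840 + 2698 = 6538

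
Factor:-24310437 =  - 3^1*43^1*199^1*947^1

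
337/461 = 337/461 = 0.73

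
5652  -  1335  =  4317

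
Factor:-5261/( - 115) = 5^ (-1 )*23^( - 1)*5261^1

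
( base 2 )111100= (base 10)60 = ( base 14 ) 44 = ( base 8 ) 74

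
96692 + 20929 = 117621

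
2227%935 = 357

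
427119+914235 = 1341354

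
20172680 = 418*48260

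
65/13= 5 = 5.00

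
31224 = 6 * 5204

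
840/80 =21/2 = 10.50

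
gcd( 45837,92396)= 1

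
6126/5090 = 1 + 518/2545 = 1.20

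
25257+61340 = 86597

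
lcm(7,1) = 7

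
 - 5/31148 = -1+31143/31148 =- 0.00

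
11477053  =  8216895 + 3260158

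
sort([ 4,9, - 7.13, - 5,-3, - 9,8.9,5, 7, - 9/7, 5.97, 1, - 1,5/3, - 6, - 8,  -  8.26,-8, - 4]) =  [ - 9, - 8.26, - 8, - 8, -7.13 , - 6, - 5, - 4, - 3, - 9/7,-1,1, 5/3, 4,5 , 5.97,7,  8.9,9 ]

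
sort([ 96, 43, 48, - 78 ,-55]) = [ - 78, - 55,43,48,96] 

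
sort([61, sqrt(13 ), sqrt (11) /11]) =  [ sqrt( 11)/11, sqrt( 13 ), 61]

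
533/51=533/51 = 10.45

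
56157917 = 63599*883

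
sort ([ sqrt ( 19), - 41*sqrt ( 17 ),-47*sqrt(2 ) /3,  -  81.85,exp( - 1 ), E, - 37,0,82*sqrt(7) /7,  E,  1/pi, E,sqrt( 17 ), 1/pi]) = [ - 41*sqrt(17 ) , - 81.85, - 37, - 47  *sqrt(2)/3,0, 1/pi, 1/pi,exp ( - 1 ), E, E , E, sqrt( 17),sqrt( 19 ), 82*sqrt( 7) /7 ]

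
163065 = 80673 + 82392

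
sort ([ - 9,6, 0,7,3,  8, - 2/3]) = [ - 9, - 2/3 , 0,3, 6,7 , 8]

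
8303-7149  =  1154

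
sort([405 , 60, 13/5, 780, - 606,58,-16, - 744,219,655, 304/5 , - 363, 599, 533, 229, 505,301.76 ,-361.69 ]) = [  -  744 ,  -  606, - 363, -361.69, - 16,13/5, 58,60, 304/5,219 , 229,301.76,405,  505 , 533,599, 655,780]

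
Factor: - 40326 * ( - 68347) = 2^1*3^1*11^1*13^1*41^1  *  47^1*1667^1 = 2756161122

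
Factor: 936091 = 13^2 * 29^1*191^1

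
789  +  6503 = 7292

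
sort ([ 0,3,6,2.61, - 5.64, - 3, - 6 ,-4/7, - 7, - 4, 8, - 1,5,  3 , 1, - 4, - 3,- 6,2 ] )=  [-7, - 6, - 6, - 5.64, - 4, - 4, - 3 , - 3, - 1, - 4/7,0, 1,  2,2.61,3,3,  5,  6,  8 ] 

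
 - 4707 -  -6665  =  1958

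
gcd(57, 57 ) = 57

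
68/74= 34/37 = 0.92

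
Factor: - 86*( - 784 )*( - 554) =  - 37352896 = - 2^6*7^2*43^1*277^1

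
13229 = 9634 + 3595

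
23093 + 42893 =65986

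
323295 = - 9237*( - 35)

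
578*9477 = 5477706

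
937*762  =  713994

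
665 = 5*133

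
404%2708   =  404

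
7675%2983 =1709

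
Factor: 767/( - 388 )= - 2^(  -  2) * 13^1 * 59^1*97^( - 1)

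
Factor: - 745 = -5^1 * 149^1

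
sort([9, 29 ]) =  [9 , 29 ]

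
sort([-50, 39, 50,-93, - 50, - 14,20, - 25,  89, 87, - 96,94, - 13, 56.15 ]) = [ - 96, - 93, - 50, - 50, - 25  , - 14, - 13 , 20  ,  39 , 50,56.15,87 , 89,94 ] 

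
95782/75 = 95782/75= 1277.09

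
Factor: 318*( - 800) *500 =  - 127200000 = - 2^8*3^1 *5^5*53^1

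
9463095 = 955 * 9909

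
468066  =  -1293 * ( - 362 )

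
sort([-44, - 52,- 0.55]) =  [ - 52, - 44, - 0.55]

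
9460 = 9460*1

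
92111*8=736888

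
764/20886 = 382/10443 = 0.04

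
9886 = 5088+4798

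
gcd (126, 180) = 18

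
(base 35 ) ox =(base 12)609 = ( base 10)873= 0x369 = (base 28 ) 135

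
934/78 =11 + 38/39 = 11.97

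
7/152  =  7/152 =0.05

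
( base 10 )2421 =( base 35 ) 1y6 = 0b100101110101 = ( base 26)3f3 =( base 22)501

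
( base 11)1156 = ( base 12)a61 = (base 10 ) 1513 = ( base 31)1HP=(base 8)2751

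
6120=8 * 765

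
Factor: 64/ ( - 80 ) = -4/5 = -2^2*5^ (-1)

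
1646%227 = 57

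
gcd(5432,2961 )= 7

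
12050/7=12050/7 = 1721.43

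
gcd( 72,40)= 8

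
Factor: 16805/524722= 2^(-1 )*5^1*11^(-1 ) *17^(-1 )*23^(-1 )*61^(- 1 )*3361^1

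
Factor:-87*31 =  - 3^1*29^1*31^1 = -  2697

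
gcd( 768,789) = 3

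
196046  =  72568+123478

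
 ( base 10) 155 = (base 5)1110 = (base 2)10011011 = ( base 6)415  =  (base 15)a5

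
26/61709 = 26/61709 = 0.00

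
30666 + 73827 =104493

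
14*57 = 798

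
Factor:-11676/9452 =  - 21/17 =- 3^1 *7^1*17^( - 1 ) 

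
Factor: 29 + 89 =118=2^1*59^1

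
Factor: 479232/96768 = 2^3*3^( - 1)*7^ ( - 1)*13^1 = 104/21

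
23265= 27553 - 4288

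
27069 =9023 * 3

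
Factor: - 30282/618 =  - 7^2 = - 49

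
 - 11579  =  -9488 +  -2091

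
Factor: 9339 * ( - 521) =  - 3^1*11^1 * 283^1*521^1  =  -4865619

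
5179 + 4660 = 9839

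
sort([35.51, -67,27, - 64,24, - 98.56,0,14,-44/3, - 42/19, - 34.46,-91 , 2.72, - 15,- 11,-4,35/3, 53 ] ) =[ -98.56,-91 ,-67 , - 64,-34.46,- 15, - 44/3, - 11,-4 ,  -  42/19,0,  2.72, 35/3,14,24,27 , 35.51,53 ]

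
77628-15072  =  62556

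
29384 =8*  3673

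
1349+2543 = 3892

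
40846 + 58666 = 99512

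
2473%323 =212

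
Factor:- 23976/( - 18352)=81/62= 2^( - 1 )*3^4*31^(- 1 ) 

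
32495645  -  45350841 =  - 12855196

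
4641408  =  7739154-3097746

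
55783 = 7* 7969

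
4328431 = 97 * 44623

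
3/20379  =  1/6793 = 0.00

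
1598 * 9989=15962422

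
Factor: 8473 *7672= 2^3*7^1 * 37^1*137^1*229^1 = 65004856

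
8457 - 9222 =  - 765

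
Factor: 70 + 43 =113 = 113^1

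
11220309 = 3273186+7947123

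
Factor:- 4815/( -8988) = 15/28 = 2^( - 2 )*3^1*5^1*7^( - 1) 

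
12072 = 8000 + 4072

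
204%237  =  204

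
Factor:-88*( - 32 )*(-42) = -2^9*3^1 * 7^1*11^1 = -118272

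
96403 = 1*96403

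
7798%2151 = 1345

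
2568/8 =321 =321.00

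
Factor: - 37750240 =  - 2^5*5^1*11^1*89^1 * 241^1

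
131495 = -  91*( - 1445)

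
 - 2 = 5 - 7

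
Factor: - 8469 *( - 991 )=3^2*941^1*991^1=8392779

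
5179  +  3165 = 8344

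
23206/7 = 23206/7 =3315.14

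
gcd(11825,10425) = 25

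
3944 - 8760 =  - 4816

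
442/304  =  1+69/152 = 1.45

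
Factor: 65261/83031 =3^( - 1 ) * 7^1*13^( - 1)*2129^( - 1) * 9323^1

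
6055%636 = 331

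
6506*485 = 3155410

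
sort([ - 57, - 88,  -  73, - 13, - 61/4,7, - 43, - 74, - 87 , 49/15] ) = [ - 88, - 87,  -  74,  -  73,  -  57,-43,  -  61/4, - 13, 49/15,7 ]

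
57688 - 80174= - 22486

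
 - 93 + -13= -106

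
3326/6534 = 1663/3267 =0.51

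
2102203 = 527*3989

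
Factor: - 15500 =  - 2^2*5^3*31^1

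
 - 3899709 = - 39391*99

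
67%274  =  67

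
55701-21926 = 33775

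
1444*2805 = 4050420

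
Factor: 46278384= 2^4 *3^1 * 964133^1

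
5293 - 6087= - 794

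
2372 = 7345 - 4973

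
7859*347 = 2727073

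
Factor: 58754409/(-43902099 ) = -3^(-1 ) * 7^1*37^1 * 75617^1 * 4878011^( - 1) = - 19584803/14634033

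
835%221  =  172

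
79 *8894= 702626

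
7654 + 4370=12024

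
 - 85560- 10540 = -96100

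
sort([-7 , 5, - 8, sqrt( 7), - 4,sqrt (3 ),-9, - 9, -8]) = [- 9, - 9, - 8 , - 8, - 7, - 4,sqrt( 3),  sqrt(7),5] 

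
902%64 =6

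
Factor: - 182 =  -2^1*7^1 *13^1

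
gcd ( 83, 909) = 1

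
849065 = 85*9989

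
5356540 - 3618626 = 1737914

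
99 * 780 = 77220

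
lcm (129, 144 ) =6192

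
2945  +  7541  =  10486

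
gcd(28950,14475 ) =14475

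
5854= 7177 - 1323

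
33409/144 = 33409/144  =  232.01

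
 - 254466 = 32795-287261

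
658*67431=44369598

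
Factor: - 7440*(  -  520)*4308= 2^9 * 3^2 * 5^2*13^1*31^1*359^1 = 16666790400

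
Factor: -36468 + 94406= 2^1*  59^1 * 491^1 =57938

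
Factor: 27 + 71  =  2^1 * 7^2  =  98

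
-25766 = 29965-55731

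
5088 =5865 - 777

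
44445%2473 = 2404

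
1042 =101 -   -  941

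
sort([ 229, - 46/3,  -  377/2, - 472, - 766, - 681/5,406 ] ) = [ - 766,-472, - 377/2, - 681/5, - 46/3, 229, 406 ] 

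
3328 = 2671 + 657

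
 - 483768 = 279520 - 763288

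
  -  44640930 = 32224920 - 76865850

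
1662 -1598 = 64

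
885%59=0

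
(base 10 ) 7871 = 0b1111010111111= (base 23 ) EK5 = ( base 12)467b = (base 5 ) 222441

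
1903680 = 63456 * 30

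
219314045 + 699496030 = 918810075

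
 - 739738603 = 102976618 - 842715221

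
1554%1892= 1554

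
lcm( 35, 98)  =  490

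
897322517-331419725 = 565902792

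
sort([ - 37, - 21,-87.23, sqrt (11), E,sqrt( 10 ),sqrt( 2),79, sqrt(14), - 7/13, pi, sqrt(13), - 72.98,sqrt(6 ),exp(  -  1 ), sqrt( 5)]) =[ - 87.23, - 72.98,-37, - 21,  -  7/13, exp(  -  1 ), sqrt( 2), sqrt ( 5)  ,  sqrt(6), E,pi, sqrt(10 ), sqrt( 11),  sqrt(13 ),  sqrt( 14 ),79 ]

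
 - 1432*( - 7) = 10024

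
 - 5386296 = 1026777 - 6413073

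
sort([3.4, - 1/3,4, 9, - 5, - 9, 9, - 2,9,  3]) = [-9,  -  5, - 2, - 1/3,  3, 3.4,4,9, 9,9]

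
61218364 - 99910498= - 38692134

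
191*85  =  16235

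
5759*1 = 5759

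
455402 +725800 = 1181202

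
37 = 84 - 47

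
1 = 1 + 0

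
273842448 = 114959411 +158883037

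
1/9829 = 1/9829  =  0.00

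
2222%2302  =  2222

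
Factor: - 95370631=-73^1*1306447^1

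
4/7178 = 2/3589 = 0.00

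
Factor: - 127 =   -  127^1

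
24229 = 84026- 59797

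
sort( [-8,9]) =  [- 8,9]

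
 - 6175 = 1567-7742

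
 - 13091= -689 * 19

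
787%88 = 83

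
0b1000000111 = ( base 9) 636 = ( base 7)1341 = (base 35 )et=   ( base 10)519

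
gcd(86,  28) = 2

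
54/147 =18/49 =0.37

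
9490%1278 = 544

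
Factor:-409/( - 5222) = 2^( - 1)*7^ ( - 1 )*373^ ( - 1)*409^1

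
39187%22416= 16771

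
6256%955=526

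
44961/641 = 70 + 91/641 = 70.14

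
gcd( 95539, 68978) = 1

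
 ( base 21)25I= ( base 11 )834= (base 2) 1111101101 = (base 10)1005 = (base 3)1101020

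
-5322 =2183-7505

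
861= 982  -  121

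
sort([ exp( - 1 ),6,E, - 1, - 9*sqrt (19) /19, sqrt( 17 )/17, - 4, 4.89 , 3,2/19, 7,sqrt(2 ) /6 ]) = [ - 4, - 9*sqrt( 19)/19, - 1,2/19, sqrt(2 )/6, sqrt( 17)/17 , exp( - 1),E,  3, 4.89,6, 7 ] 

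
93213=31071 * 3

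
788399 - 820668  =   - 32269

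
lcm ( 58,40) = 1160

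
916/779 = 916/779 =1.18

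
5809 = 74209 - 68400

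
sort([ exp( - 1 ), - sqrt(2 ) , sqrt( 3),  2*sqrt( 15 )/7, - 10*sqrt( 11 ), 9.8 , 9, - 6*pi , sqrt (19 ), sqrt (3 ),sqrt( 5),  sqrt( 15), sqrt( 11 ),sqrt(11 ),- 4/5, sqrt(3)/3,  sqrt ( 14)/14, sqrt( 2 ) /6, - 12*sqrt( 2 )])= [  -  10*sqrt( 11 ) ,-6 * pi, - 12 *sqrt (2) ,-sqrt( 2 ), - 4/5, sqrt( 2 ) /6,sqrt(14) /14,exp(  -  1), sqrt (3)/3, 2*sqrt(15) /7, sqrt( 3), sqrt(3 ), sqrt (5 ), sqrt( 11 ), sqrt (11 ), sqrt( 15 ), sqrt( 19), 9,9.8] 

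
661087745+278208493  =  939296238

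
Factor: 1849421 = 7^1*431^1*613^1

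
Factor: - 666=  - 2^1*3^2 * 37^1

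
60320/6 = 30160/3 = 10053.33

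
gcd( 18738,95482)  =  2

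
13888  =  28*496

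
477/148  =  477/148 = 3.22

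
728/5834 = 364/2917 = 0.12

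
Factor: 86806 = 2^1*43403^1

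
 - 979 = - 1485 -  - 506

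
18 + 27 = 45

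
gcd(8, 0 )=8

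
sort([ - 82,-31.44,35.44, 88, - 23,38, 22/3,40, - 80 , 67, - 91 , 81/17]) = [-91, -82, - 80, - 31.44 ,- 23,81/17,22/3, 35.44,  38,40,67 , 88 ]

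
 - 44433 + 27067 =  - 17366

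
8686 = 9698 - 1012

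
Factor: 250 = 2^1*5^3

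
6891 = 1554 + 5337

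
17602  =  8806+8796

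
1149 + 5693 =6842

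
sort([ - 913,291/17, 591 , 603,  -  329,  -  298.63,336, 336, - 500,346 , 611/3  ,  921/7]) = [ - 913, - 500,  -  329,-298.63, 291/17 , 921/7, 611/3 , 336,  336,346,  591, 603 ] 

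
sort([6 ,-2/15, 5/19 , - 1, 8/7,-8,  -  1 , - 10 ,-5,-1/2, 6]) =[ - 10,-8,-5 , - 1, - 1, -1/2,  -  2/15,  5/19 , 8/7 , 6, 6 ] 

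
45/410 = 9/82 = 0.11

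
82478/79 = 82478/79=1044.03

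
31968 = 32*999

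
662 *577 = 381974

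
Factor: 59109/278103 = 7^(  -  1 )*41^( - 1)*61^1  =  61/287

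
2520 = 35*72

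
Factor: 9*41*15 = 3^3 * 5^1*41^1 = 5535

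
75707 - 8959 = 66748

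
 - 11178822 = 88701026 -99879848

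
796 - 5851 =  - 5055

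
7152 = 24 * 298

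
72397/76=72397/76 = 952.59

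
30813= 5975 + 24838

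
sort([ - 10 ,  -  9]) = [-10,-9]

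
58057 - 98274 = - 40217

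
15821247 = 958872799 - 943051552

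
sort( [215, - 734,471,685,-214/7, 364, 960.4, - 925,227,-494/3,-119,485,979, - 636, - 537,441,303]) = [-925,-734,-636, - 537, - 494/3,  -  119, - 214/7,215,227,  303,  364, 441 , 471,485,685,960.4,  979] 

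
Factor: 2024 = 2^3*11^1  *23^1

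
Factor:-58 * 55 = - 3190 = -2^1*5^1*11^1*29^1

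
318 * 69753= 22181454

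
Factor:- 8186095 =-5^1 * 17^1 * 193^1*499^1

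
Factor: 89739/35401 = 3^2*13^2*59^1*35401^( - 1)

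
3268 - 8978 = - 5710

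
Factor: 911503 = 911503^1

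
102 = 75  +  27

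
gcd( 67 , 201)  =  67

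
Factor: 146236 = 2^2*36559^1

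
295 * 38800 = 11446000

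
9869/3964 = 9869/3964  =  2.49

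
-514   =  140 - 654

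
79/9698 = 79/9698 = 0.01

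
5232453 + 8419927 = 13652380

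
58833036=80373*732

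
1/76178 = 1/76178 = 0.00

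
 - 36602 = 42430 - 79032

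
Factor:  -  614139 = -3^1 * 41^1*4993^1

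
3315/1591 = 3315/1591 = 2.08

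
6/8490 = 1/1415 = 0.00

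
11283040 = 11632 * 970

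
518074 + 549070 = 1067144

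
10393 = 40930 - 30537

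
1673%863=810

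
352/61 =5 + 47/61 = 5.77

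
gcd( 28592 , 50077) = 1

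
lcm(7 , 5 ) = 35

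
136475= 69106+67369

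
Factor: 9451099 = 7^1*17^1*43^1*1847^1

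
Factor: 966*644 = 2^3*3^1* 7^2 * 23^2 = 622104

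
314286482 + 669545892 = 983832374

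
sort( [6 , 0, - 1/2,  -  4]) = [ - 4, - 1/2, 0, 6]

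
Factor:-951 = -3^1*317^1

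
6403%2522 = 1359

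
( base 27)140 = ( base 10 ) 837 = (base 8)1505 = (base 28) 11p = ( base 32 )Q5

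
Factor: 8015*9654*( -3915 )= - 302930211150= -2^1* 3^4* 5^2*7^1*29^1*229^1*1609^1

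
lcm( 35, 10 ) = 70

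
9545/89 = 9545/89= 107.25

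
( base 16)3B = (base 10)59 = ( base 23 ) 2D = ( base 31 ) 1s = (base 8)73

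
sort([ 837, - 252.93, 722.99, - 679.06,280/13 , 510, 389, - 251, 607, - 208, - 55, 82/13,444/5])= [-679.06,  -  252.93, - 251, -208, - 55,82/13, 280/13,  444/5,389,510, 607,722.99,837]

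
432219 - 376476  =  55743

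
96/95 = 1 + 1/95   =  1.01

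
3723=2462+1261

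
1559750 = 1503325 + 56425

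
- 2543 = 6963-9506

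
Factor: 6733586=2^1*239^1*14087^1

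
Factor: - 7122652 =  - 2^2*1780663^1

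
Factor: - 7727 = - 7727^1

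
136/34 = 4 = 4.00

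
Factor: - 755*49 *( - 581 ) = 21494095  =  5^1 * 7^3*83^1*151^1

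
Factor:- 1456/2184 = -2/3 = - 2^1 * 3^( - 1 ) 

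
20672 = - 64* ( - 323 )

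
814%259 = 37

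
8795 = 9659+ - 864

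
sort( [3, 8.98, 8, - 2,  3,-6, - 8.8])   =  [  -  8.8,-6 ,-2, 3, 3, 8, 8.98 ] 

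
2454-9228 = -6774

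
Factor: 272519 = 13^1*20963^1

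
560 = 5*112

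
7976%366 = 290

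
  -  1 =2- 3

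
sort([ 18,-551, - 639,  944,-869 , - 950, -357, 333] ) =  [ - 950, - 869,- 639 , - 551, - 357,18, 333 , 944 ]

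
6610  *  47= 310670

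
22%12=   10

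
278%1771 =278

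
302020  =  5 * 60404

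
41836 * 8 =334688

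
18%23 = 18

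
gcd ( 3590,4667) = 359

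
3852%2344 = 1508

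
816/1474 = 408/737= 0.55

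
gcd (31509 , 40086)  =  9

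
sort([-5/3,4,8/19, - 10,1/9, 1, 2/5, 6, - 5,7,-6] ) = [-10,-6, - 5,-5/3,1/9 , 2/5,8/19, 1,4,6, 7]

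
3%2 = 1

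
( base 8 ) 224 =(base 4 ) 2110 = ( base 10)148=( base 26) 5i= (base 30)4S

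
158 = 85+73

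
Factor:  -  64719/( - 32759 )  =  81/41=3^4*41^(-1)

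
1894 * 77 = 145838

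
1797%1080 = 717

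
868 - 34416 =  - 33548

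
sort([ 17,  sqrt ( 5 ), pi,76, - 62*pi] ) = [ - 62*pi, sqrt(5),pi, 17,76 ]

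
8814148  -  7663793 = 1150355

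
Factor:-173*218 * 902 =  - 2^2*11^1*41^1*109^1*173^1  =  - 34018028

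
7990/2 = 3995= 3995.00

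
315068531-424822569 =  - 109754038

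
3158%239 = 51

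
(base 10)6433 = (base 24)B41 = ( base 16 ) 1921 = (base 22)d69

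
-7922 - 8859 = -16781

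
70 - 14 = 56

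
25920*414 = 10730880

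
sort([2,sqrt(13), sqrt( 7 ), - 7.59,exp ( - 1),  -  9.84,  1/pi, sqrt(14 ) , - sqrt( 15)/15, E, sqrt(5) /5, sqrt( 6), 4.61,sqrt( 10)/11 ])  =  [ - 9.84, - 7.59, - sqrt(15 )/15,sqrt(10) /11,  1/pi,exp( - 1 ), sqrt(5 ) /5,  2, sqrt( 6),  sqrt(7 ),  E,  sqrt(13 ), sqrt(14), 4.61]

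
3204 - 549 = 2655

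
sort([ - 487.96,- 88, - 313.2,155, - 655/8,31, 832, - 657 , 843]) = [ - 657,  -  487.96, - 313.2, - 88,- 655/8,31, 155, 832, 843]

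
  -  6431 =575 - 7006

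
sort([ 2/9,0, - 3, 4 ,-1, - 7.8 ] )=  [ - 7.8, - 3,  -  1,  0, 2/9, 4 ]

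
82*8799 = 721518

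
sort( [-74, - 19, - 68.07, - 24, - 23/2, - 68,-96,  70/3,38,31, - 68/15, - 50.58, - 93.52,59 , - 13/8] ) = [ -96,  -  93.52, - 74, - 68.07,-68,-50.58, - 24, - 19, -23/2, - 68/15, -13/8,  70/3 , 31,38, 59]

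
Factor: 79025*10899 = 861293475 = 3^2*5^2*7^1*29^1*109^1*173^1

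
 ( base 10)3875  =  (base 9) 5275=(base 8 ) 7443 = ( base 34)3BX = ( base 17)D6G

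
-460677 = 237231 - 697908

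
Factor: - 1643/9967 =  - 31^1*53^1*9967^( - 1)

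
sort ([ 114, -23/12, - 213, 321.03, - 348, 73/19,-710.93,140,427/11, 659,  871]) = [ - 710.93 ,-348,-213, - 23/12, 73/19,427/11, 114, 140, 321.03, 659, 871 ]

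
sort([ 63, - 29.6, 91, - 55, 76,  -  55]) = [-55, - 55,  -  29.6, 63, 76,91 ] 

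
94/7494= 47/3747 = 0.01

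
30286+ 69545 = 99831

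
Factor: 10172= 2^2*2543^1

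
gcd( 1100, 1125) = 25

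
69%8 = 5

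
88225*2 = 176450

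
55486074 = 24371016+31115058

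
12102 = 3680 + 8422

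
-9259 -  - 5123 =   -  4136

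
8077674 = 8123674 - 46000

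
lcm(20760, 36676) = 1100280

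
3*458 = 1374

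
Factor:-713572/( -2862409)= 2^2*11^( -1)*17^( - 1 )*15307^(-1)*178393^1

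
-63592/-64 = 7949/8 = 993.62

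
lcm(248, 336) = 10416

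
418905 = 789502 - 370597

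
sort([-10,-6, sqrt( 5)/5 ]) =[ - 10, - 6 , sqrt(5)/5] 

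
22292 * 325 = 7244900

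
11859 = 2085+9774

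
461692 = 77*5996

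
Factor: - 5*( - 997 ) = 5^1*997^1=4985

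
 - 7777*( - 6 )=46662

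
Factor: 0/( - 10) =0^1= 0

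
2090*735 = 1536150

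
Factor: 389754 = 2^1*3^2*59^1*367^1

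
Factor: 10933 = 13^1*29^2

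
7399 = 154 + 7245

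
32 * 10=320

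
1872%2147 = 1872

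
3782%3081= 701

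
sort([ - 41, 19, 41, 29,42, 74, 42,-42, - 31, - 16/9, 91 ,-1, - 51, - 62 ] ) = [ - 62, - 51, - 42, - 41, - 31, - 16/9 ,-1,19, 29,41, 42, 42 , 74,  91 ] 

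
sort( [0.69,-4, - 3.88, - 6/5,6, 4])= [ - 4, - 3.88, - 6/5,0.69,4, 6 ] 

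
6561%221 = 152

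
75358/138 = 37679/69 =546.07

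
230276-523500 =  - 293224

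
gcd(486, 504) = 18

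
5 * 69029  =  345145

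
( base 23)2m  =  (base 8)104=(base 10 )68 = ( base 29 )2a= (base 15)48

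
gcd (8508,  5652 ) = 12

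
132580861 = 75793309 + 56787552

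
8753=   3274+5479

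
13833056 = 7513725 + 6319331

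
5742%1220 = 862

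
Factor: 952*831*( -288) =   -  2^8*3^3*7^1*17^1*277^1 = -227840256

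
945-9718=- 8773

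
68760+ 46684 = 115444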